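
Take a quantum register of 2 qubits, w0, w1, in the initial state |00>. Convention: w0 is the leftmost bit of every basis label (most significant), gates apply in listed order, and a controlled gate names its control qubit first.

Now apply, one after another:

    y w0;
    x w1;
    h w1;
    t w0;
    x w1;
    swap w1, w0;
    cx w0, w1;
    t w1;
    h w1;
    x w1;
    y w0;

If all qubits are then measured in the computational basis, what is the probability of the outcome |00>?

A full measurement returns |00> with probability 1/4.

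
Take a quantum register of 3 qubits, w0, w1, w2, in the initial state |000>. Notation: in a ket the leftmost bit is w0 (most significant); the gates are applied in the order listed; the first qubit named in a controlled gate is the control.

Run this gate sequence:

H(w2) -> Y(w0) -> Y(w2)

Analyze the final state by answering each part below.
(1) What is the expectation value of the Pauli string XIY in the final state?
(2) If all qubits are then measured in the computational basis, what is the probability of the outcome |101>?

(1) The expectation value of XIY is 0.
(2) The probability of measuring |101> is 1/2.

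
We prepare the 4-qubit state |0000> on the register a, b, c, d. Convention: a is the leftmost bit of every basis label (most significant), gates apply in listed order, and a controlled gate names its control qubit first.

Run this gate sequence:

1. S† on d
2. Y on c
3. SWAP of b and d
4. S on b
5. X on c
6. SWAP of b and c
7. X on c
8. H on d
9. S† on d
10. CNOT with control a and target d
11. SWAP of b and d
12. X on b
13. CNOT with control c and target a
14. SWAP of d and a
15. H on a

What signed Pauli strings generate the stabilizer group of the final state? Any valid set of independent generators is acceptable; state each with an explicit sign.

The stabilizer group can be generated by +XIII, +IYII, -IIZI, -IIIZ, among other valid generating sets.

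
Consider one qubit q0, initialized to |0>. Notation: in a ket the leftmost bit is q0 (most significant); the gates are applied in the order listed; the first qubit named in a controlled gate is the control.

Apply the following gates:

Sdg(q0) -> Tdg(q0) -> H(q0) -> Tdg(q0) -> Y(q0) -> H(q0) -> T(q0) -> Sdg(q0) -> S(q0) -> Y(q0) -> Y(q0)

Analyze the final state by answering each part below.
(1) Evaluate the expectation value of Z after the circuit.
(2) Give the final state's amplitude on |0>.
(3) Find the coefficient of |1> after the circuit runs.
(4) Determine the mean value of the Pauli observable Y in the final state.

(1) The observable Z averages to -sqrt(2)/2.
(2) The final state's coefficient on |0> equals -exp(I*pi/4)/2 + I/2.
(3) The amplitude on |1> is -I/2 - exp(3*I*pi/4)/2.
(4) The expectation value of Y is 1/2.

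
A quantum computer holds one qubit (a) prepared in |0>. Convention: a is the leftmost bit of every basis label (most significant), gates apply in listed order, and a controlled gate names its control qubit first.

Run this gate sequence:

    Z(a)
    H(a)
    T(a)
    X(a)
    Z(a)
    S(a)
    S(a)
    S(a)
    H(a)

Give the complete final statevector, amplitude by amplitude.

The final amplitudes are exp(I*pi/4)/2 + I/2 on |0>, -I/2 + exp(I*pi/4)/2 on |1>.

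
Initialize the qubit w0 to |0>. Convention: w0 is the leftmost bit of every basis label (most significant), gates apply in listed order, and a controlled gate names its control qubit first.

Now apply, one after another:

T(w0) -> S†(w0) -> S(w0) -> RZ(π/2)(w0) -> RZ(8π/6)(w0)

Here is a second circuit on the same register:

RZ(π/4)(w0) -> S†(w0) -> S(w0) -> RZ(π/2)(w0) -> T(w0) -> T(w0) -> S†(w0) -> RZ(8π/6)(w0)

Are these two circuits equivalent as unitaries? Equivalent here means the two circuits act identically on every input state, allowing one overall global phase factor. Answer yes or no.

Yes, they are equivalent — the unitaries differ by at most a global phase.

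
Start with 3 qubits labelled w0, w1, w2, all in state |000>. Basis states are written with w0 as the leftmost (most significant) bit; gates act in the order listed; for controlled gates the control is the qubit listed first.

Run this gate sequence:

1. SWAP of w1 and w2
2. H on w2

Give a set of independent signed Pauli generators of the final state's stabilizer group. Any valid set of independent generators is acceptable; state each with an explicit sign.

One valid set of independent stabilizer generators is +IIX, +ZII, +IZI (any independent generating set of the same group is equally correct).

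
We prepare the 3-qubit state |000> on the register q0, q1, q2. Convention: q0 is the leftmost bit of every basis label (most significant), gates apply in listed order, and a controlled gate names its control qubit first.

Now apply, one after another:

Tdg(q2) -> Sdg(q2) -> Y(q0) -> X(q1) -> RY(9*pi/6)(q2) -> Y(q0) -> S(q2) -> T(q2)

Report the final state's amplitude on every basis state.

The resulting statevector has amplitude -sqrt(2)/2 on |010>, sqrt(2)*exp(3*I*pi/4)/2 on |011>, and 0 on every other basis state.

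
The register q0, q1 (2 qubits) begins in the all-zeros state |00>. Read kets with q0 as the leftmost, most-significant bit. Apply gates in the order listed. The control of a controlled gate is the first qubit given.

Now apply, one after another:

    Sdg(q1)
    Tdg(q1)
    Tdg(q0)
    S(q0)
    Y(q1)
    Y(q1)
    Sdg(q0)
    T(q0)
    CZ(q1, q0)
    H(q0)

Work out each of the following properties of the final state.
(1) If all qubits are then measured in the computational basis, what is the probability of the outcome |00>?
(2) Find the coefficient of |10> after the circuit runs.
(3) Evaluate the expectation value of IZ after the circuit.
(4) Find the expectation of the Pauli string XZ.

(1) A full measurement returns |00> with probability 1/2. Key observation: the block from step 3 through step 8 cancels to the identity and can be dropped.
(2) The amplitude on |10> is sqrt(2)/2.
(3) In the final state, IZ has expectation 1.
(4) In the final state, XZ has expectation 1.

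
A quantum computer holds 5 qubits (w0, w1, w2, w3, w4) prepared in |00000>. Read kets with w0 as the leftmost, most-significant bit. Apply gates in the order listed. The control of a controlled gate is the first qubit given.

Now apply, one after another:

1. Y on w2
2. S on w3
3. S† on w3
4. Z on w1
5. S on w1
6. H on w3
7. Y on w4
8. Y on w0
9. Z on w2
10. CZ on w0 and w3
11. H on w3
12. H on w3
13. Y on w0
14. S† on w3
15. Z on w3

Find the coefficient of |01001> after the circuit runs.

|01001> carries amplitude 0 in the final state.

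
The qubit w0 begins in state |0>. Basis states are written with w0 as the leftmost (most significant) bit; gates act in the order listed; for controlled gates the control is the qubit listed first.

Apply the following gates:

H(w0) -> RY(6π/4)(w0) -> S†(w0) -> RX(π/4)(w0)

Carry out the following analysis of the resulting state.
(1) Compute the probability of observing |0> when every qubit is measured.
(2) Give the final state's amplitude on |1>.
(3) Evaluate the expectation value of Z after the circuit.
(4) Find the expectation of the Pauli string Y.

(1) A full measurement returns |0> with probability sqrt(2)/4 + 1/2.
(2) The amplitude on |1> is I*sqrt(2 - sqrt(2))/2.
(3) The expectation value of Z is sqrt(2)/2.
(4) The observable Y averages to -sqrt(2)/2.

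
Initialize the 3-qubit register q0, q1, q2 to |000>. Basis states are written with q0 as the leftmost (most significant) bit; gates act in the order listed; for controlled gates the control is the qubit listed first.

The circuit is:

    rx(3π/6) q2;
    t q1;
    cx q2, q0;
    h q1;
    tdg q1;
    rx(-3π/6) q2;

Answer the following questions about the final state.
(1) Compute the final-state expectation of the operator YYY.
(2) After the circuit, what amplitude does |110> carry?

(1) The observable YYY averages to 0.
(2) |110> carries amplitude -sqrt(2)*exp(3*I*pi/4)/4 in the final state.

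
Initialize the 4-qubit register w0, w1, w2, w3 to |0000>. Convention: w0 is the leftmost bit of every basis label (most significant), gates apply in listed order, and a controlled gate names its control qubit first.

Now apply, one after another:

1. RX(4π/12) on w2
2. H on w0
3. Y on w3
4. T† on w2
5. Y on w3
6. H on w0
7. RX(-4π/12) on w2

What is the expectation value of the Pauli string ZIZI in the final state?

The observable ZIZI averages to 1/4 + 3*sqrt(2)/8.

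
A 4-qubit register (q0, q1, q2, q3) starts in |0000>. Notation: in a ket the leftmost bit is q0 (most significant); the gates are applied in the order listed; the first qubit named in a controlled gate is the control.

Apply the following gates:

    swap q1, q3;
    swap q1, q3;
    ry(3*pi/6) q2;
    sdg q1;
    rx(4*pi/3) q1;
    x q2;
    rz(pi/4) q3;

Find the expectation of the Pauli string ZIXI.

In the final state, ZIXI has expectation 1.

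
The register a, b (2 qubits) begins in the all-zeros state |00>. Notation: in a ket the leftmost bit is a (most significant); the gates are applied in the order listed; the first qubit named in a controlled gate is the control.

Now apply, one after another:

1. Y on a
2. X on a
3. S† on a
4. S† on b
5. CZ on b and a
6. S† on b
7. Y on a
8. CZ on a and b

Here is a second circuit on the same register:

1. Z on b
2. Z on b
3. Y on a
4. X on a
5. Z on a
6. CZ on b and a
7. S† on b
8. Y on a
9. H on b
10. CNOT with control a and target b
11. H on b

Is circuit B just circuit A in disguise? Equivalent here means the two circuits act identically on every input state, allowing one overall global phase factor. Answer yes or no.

No: there is an input state on which the two circuits produce genuinely different outputs (not merely differing by a phase).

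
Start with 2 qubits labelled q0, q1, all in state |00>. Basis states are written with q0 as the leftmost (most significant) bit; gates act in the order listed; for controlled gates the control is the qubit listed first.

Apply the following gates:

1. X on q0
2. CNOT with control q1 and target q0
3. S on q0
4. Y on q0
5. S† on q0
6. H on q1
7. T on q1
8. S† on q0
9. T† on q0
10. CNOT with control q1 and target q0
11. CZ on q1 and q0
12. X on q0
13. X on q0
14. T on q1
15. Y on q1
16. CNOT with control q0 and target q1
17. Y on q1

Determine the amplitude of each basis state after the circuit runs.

The resulting statevector has amplitude sqrt(2)/2 on |00>, 0 on |01>, sqrt(2)*I/2 on |10>, 0 on |11>.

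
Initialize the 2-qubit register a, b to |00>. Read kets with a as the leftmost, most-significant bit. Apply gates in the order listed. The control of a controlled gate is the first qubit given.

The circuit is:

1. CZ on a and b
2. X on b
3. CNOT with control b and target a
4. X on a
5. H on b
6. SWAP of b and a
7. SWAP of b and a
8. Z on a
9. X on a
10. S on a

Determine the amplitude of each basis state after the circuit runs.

The resulting statevector has amplitude 0 on |00>, 0 on |01>, sqrt(2)*I/2 on |10>, -sqrt(2)*I/2 on |11>. Key observation: steps 6-7 multiply out to the identity, so the circuit reduces to the remaining gates.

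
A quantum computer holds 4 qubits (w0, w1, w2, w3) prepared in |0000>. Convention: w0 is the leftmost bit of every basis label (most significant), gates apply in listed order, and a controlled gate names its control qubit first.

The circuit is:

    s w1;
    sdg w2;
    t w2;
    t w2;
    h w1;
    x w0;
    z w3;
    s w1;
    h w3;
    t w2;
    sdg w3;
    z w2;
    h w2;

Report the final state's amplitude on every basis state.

The final amplitudes are 0 on |0000>, 0 on |0001>, 0 on |0010>, 0 on |0011>, 0 on |0100>, 0 on |0101>, 0 on |0110>, 0 on |0111>, sqrt(2)/4 on |1000>, -sqrt(2)*I/4 on |1001>, sqrt(2)/4 on |1010>, -sqrt(2)*I/4 on |1011>, sqrt(2)*I/4 on |1100>, sqrt(2)/4 on |1101>, sqrt(2)*I/4 on |1110>, sqrt(2)/4 on |1111>.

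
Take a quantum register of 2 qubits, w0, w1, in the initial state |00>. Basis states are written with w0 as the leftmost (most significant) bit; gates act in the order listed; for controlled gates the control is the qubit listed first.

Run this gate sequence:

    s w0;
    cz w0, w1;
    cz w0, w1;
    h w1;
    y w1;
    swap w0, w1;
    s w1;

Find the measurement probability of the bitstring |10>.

A full measurement returns |10> with probability 1/2.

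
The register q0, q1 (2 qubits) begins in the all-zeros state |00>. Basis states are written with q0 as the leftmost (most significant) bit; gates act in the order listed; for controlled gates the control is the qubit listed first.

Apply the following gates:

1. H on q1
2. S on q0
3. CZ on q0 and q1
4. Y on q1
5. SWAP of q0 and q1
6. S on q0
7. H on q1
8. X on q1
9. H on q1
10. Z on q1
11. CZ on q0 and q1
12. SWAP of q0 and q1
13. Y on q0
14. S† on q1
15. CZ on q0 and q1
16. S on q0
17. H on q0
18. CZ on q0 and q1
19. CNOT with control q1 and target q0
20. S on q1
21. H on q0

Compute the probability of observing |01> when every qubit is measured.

A full measurement returns |01> with probability 1/2. Key observation: steps 7-10 multiply out to the identity, so the circuit reduces to the remaining gates.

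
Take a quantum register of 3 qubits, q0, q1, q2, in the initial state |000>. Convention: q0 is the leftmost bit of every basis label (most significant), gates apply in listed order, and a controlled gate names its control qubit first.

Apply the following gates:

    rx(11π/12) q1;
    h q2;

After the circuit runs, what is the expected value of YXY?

The expectation value of YXY is 0.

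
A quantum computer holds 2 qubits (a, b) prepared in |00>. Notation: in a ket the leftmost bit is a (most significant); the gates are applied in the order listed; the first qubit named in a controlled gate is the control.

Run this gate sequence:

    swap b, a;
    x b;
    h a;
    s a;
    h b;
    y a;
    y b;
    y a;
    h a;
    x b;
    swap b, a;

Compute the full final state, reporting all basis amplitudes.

After the circuit, the state carries amplitude sqrt(2)*(-1 + I)/4 on |00>, sqrt(2)*(1 + I)/4 on |01>, sqrt(2)*(-1 + I)/4 on |10>, sqrt(2)*(1 + I)/4 on |11>.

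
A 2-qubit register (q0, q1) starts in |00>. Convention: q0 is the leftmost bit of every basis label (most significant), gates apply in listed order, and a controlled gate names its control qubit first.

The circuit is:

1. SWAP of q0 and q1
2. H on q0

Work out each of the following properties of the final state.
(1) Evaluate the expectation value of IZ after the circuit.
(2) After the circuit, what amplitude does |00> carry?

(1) In the final state, IZ has expectation 1.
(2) The amplitude on |00> is sqrt(2)/2.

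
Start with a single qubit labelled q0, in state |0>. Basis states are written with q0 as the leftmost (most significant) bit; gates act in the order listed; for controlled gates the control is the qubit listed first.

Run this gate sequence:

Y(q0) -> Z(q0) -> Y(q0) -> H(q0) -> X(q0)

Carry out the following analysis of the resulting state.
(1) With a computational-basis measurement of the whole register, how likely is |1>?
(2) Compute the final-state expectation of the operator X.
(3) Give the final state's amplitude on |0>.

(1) A full measurement returns |1> with probability 1/2.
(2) In the final state, X has expectation 1.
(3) |0> carries amplitude -sqrt(2)/2 in the final state.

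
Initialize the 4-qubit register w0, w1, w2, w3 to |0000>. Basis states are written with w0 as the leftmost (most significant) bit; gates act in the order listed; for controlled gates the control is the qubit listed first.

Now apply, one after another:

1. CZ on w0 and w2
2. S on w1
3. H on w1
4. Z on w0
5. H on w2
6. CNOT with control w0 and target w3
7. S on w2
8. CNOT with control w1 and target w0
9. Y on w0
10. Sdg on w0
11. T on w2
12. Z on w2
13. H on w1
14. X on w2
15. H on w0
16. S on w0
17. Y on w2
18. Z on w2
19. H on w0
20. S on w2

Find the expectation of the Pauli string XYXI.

In the final state, XYXI has expectation sqrt(2)/2.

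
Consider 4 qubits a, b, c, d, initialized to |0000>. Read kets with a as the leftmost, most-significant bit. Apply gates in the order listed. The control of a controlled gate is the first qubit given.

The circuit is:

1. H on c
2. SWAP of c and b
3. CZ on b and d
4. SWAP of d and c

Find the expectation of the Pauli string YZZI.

The expectation value of YZZI is 0.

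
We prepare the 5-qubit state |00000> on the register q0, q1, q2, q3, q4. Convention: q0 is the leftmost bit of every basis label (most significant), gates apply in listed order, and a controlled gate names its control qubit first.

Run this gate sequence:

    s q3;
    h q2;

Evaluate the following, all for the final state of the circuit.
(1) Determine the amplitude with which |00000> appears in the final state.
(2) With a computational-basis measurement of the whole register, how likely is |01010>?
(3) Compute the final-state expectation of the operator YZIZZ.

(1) The final state's coefficient on |00000> equals sqrt(2)/2.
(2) The probability of measuring |01010> is 0.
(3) The observable YZIZZ averages to 0.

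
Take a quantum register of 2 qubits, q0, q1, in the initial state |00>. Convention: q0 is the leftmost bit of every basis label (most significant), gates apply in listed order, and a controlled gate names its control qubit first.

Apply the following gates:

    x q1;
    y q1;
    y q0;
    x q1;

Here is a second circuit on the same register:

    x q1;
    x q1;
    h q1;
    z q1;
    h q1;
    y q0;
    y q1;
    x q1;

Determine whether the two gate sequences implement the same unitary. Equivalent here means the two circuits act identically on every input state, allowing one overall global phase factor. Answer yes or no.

Yes, they are equivalent — the unitaries differ by at most a global phase.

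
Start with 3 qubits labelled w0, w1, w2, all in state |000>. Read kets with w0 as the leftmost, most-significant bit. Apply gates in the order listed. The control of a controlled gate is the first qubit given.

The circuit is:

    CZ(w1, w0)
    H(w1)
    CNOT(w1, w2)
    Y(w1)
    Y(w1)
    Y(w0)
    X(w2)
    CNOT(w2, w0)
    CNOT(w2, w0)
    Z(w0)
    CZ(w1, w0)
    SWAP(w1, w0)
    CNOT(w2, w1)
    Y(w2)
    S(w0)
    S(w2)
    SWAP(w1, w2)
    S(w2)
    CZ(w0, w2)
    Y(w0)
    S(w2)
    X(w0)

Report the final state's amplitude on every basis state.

After the circuit, the state carries amplitude -sqrt(2)*I/2 on |000>, -sqrt(2)*I/2 on |111>, and 0 on every other basis state.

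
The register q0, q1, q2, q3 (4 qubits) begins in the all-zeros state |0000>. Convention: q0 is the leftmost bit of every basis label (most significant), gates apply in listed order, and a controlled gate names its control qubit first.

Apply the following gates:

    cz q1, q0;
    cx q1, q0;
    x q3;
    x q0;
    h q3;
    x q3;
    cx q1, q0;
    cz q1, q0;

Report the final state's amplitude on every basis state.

The final amplitudes are -sqrt(2)/2 on |1000>, sqrt(2)/2 on |1001>, and 0 on every other basis state.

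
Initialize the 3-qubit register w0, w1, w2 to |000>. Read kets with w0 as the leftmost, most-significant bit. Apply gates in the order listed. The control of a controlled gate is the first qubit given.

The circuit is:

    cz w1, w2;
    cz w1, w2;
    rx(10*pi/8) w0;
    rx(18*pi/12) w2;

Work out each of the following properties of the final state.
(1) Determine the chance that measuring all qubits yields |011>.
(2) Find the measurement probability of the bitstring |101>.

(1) The probability of measuring |011> is 0.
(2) Outcome |101> occurs with probability sqrt(2)/8 + 1/4.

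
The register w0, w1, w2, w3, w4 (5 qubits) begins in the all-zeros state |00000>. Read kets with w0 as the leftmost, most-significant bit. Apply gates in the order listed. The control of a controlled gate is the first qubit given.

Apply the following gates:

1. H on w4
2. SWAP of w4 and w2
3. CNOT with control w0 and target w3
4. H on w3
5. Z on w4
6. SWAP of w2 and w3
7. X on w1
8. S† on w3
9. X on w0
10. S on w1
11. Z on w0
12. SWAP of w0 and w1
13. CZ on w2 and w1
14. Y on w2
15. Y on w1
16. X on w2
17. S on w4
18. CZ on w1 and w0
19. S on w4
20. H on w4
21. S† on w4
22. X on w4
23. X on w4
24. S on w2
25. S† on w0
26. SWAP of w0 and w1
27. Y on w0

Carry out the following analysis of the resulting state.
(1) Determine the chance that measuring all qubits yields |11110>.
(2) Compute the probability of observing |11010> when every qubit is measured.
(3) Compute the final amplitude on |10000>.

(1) The probability of measuring |11110> is 1/8. Key observation: the block from step 22 through step 23 cancels to the identity and can be dropped.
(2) Outcome |11010> occurs with probability 1/8.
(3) The final state's coefficient on |10000> equals 0.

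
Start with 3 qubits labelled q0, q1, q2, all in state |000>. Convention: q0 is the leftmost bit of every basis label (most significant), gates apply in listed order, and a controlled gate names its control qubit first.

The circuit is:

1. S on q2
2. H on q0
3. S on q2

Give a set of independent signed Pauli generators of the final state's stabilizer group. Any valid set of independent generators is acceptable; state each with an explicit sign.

The final state is stabilized by the group generated by +XII, +IZI, +IIZ; other independent generating sets are equally valid.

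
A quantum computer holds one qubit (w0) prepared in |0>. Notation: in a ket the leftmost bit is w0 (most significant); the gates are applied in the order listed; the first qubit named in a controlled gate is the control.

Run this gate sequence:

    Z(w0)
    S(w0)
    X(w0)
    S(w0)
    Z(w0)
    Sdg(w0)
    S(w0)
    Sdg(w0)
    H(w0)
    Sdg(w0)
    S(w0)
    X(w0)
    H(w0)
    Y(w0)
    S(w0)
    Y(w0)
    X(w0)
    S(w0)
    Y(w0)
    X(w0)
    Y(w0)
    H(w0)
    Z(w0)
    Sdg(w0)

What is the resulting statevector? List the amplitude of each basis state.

The final amplitudes are -sqrt(2)/2 on |0>, sqrt(2)*I/2 on |1>.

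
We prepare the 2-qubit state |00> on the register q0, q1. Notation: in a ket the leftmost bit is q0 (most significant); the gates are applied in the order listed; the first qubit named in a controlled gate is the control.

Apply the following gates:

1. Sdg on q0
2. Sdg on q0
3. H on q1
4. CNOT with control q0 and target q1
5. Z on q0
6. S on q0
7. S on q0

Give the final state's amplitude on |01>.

The final state's coefficient on |01> equals sqrt(2)/2.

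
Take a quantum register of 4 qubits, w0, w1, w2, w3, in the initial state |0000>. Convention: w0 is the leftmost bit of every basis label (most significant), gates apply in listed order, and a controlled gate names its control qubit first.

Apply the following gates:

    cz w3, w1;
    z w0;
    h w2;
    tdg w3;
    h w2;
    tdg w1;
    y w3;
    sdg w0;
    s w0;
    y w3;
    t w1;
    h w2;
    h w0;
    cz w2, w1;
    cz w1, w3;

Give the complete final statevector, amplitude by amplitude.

After the circuit, the state carries amplitude 1/2 on |0000>, 1/2 on |0010>, 1/2 on |1000>, 1/2 on |1010>, and 0 on every other basis state. Key observation: steps 5-12 multiply out to the identity, so the circuit reduces to the remaining gates.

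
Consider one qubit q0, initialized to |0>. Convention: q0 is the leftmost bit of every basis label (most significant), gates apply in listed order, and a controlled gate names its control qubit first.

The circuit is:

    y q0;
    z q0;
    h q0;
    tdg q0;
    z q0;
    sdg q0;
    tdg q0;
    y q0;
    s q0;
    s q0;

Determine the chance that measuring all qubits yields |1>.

Outcome |1> occurs with probability 1/2.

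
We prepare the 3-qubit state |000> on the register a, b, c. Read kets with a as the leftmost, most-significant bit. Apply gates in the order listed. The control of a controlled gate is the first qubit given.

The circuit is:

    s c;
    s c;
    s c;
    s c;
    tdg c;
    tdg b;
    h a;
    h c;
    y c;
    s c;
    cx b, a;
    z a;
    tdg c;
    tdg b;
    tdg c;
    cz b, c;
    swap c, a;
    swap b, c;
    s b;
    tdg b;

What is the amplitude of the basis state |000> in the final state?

The amplitude on |000> is -I/2. Key observation: gates 1-4 undo each other exactly, leaving only the rest of the circuit to track.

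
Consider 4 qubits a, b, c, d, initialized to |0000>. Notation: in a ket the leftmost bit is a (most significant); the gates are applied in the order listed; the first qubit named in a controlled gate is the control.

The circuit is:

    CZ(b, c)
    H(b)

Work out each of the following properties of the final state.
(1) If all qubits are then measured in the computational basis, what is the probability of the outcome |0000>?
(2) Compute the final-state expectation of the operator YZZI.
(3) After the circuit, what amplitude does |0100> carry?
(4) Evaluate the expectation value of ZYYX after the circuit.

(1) The probability of measuring |0000> is 1/2.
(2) The observable YZZI averages to 0.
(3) The final state's coefficient on |0100> equals sqrt(2)/2.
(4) The observable ZYYX averages to 0.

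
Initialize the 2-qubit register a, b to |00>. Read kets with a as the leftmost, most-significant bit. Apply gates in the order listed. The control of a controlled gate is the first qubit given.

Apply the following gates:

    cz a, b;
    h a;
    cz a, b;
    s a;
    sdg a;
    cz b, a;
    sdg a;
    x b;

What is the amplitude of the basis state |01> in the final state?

The final state's coefficient on |01> equals sqrt(2)/2.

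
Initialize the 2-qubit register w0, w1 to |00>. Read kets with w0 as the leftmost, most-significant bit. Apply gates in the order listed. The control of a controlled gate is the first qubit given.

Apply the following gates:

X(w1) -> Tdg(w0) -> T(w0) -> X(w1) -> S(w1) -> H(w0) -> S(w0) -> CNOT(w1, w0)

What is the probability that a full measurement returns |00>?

Outcome |00> occurs with probability 1/2. Key observation: the block from step 1 through step 4 cancels to the identity and can be dropped.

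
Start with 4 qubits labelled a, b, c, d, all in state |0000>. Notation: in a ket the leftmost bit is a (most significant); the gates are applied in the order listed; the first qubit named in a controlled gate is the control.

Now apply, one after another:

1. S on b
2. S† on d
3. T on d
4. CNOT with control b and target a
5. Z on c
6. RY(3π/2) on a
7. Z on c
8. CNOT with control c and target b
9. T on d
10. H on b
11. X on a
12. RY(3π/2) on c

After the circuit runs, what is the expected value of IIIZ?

In the final state, IIIZ has expectation 1.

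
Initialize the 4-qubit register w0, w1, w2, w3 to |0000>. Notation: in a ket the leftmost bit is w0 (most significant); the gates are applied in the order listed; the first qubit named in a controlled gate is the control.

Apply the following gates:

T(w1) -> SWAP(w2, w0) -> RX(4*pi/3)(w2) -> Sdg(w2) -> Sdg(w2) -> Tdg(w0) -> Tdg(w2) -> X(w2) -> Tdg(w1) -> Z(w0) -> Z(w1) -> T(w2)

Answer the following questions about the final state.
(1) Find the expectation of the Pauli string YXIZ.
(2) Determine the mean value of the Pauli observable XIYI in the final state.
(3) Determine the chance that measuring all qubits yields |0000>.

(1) The observable YXIZ averages to 0.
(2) The expectation value of XIYI is 0.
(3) A full measurement returns |0000> with probability 3/4.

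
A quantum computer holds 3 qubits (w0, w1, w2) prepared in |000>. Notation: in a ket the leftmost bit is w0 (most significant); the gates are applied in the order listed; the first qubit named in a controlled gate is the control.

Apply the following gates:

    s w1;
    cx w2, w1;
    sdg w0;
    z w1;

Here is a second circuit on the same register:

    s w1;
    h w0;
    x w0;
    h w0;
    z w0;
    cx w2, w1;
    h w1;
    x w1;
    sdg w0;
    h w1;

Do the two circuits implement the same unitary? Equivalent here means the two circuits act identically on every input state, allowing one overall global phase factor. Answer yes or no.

Yes — the two circuits implement the same unitary up to a global phase.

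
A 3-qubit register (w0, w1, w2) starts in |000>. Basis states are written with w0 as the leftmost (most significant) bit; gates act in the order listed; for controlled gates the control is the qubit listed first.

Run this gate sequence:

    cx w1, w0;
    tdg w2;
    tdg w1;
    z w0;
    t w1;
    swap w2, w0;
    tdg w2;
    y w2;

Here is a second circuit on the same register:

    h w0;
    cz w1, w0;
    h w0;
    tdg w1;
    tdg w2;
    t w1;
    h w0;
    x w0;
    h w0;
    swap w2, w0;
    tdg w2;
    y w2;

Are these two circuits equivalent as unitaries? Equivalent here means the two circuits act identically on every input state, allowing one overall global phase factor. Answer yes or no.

Yes, they are equivalent — the unitaries differ by at most a global phase.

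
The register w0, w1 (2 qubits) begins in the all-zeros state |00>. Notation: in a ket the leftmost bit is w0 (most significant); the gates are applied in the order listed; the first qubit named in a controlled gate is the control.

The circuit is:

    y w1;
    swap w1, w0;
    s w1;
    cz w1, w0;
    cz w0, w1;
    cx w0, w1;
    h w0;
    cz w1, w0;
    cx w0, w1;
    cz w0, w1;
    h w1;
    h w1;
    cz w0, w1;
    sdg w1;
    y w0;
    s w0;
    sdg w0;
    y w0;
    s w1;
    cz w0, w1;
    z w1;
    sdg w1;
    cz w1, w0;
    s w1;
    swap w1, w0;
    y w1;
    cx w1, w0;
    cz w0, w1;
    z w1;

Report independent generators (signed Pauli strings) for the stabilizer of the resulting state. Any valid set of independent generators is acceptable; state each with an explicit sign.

One valid set of independent stabilizer generators is -IX, +ZI (any independent generating set of the same group is equally correct). Key observation: the block from step 13 through step 20 cancels to the identity and can be dropped.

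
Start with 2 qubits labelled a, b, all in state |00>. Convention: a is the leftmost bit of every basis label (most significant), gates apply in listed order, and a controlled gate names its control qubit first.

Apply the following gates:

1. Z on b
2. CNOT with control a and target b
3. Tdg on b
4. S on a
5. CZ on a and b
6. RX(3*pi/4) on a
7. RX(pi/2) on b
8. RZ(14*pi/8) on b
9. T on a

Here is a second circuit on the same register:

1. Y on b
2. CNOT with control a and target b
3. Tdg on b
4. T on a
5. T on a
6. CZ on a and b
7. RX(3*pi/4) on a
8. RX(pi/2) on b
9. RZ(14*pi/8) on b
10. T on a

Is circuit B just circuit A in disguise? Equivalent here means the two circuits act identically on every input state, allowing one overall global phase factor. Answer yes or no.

No, they are not equivalent — no single phase factor reconciles the two unitaries.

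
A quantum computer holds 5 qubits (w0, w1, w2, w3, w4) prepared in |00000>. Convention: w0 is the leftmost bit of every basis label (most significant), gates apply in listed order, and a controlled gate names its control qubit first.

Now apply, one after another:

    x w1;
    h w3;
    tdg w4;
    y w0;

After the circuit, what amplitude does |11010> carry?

|11010> carries amplitude sqrt(2)*I/2 in the final state.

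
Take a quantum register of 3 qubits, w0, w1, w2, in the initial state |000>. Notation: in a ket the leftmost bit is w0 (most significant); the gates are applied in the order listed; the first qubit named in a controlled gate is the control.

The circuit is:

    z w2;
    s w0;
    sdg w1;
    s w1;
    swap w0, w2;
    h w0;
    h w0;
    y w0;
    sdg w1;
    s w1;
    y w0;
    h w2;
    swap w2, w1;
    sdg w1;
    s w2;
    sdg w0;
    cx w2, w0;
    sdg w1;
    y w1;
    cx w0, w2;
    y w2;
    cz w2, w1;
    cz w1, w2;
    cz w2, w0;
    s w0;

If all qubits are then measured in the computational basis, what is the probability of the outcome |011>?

The probability of measuring |011> is 1/2.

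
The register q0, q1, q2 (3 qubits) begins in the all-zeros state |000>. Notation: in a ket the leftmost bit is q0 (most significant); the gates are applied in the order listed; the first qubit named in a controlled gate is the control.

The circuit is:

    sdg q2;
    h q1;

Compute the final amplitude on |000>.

|000> carries amplitude sqrt(2)/2 in the final state.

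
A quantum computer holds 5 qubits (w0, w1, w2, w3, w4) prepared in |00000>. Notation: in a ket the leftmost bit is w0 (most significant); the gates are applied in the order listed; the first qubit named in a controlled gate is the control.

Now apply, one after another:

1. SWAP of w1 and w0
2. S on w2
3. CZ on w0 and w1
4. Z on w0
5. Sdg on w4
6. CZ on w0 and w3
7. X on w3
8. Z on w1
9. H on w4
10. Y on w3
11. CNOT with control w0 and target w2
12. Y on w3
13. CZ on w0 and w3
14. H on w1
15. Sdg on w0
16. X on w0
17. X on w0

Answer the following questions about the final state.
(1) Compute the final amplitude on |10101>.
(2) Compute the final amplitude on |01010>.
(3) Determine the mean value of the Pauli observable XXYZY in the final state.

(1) The amplitude on |10101> is 0. Key observation: the block from step 16 through step 17 cancels to the identity and can be dropped.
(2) The amplitude on |01010> is 1/2.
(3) In the final state, XXYZY has expectation 0.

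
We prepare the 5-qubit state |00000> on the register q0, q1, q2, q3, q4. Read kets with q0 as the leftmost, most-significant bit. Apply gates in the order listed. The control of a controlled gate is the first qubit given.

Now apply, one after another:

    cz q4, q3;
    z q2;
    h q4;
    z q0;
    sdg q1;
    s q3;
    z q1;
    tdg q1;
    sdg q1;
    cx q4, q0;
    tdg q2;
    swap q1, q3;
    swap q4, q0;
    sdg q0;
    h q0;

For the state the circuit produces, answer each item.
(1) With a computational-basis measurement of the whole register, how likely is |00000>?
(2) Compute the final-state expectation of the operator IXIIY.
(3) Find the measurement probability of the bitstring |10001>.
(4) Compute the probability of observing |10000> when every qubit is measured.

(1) A full measurement returns |00000> with probability 1/4.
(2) The observable IXIIY averages to 0.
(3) A full measurement returns |10001> with probability 1/4.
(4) Outcome |10000> occurs with probability 1/4.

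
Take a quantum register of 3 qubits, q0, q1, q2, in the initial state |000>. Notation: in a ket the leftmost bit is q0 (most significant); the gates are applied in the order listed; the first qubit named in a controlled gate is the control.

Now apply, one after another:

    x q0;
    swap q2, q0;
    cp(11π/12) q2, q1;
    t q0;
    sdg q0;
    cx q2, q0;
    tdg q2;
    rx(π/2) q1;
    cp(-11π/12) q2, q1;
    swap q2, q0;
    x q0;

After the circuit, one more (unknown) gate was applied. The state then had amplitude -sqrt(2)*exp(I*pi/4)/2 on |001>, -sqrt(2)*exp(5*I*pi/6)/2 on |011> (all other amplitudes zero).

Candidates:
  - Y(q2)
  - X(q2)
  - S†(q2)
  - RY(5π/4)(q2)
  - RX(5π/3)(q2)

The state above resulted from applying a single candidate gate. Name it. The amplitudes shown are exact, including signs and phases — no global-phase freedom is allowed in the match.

The unique candidate consistent with the amplitudes is S†(q2).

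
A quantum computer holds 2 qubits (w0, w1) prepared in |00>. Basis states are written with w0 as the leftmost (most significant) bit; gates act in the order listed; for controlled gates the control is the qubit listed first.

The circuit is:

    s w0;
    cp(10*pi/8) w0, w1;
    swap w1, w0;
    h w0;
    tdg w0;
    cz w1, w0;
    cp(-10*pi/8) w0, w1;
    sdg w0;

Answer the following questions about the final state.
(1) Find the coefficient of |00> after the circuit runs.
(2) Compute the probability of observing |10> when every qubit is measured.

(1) The amplitude on |00> is sqrt(2)/2.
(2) A full measurement returns |10> with probability 1/2.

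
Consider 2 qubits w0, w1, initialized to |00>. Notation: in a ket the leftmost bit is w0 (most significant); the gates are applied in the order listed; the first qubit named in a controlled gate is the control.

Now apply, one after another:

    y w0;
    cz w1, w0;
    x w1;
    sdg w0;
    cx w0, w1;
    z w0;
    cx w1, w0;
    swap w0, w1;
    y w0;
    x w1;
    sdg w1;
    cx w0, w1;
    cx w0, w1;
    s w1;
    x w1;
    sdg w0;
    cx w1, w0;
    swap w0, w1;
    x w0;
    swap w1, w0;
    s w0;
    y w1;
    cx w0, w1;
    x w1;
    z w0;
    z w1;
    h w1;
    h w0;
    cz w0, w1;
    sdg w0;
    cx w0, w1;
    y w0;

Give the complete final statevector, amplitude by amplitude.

The final amplitudes are -I/2 on |00>, I/2 on |01>, 1/2 on |10>, 1/2 on |11>. Key observation: the block from step 10 through step 15 cancels to the identity and can be dropped.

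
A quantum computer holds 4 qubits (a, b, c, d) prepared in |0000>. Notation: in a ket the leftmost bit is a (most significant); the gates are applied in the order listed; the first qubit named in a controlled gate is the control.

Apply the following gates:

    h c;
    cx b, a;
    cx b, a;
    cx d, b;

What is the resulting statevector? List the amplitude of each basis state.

After the circuit, the state carries amplitude sqrt(2)/2 on |0000>, sqrt(2)/2 on |0010>, and 0 on every other basis state. Key observation: steps 2-3 multiply out to the identity, so the circuit reduces to the remaining gates.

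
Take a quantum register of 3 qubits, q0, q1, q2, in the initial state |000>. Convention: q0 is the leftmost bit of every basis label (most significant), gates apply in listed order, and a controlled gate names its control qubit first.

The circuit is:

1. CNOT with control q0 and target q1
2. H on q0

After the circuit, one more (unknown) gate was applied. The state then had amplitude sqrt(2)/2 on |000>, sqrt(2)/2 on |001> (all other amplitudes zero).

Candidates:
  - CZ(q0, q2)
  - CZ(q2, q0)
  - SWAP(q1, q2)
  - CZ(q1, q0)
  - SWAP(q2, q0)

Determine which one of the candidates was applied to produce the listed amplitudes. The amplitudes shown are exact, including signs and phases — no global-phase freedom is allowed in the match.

The applied gate was SWAP(q2, q0).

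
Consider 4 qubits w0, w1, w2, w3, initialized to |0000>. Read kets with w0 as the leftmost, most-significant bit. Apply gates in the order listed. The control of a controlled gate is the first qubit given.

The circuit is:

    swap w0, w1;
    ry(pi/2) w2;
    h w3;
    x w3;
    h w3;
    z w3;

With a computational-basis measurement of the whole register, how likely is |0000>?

The probability of measuring |0000> is 1/2. Key observation: the block from step 3 through step 6 cancels to the identity and can be dropped.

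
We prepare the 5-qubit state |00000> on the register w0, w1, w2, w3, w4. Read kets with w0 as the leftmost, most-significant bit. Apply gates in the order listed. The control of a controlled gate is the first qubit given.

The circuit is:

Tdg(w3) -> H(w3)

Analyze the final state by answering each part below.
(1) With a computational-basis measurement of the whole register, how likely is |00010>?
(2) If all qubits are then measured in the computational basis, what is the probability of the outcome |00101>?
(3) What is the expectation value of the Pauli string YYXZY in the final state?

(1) A full measurement returns |00010> with probability 1/2.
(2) The probability of measuring |00101> is 0.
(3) In the final state, YYXZY has expectation 0.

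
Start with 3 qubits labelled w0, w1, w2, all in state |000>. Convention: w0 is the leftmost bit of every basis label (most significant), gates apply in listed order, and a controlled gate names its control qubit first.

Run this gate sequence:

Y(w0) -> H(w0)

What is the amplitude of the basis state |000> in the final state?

The amplitude on |000> is sqrt(2)*I/2.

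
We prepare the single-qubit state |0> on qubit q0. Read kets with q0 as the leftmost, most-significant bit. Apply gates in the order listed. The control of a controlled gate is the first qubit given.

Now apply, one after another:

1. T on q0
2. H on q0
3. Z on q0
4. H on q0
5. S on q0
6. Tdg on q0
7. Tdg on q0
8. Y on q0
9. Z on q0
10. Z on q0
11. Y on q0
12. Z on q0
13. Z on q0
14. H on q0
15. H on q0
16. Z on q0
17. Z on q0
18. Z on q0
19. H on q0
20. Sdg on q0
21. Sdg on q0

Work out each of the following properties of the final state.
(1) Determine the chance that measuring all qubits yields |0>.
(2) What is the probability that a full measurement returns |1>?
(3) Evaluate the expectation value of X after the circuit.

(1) A full measurement returns |0> with probability 1/2. Key observation: gates 12-17 undo each other exactly, leaving only the rest of the circuit to track.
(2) A full measurement returns |1> with probability 1/2.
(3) In the final state, X has expectation 1.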